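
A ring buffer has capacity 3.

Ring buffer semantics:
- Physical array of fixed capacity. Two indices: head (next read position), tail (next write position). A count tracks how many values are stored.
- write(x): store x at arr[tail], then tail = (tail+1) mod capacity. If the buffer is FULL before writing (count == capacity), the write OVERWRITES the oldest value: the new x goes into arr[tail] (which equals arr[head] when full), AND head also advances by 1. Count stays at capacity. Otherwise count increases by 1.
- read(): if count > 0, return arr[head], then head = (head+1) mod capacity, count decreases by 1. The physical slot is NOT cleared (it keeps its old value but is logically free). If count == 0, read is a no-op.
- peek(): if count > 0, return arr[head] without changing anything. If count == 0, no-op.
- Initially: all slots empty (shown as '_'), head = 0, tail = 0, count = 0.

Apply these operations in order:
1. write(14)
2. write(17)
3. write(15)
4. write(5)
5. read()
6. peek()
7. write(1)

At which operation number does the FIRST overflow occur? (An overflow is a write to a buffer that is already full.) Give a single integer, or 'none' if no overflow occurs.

After op 1 (write(14)): arr=[14 _ _] head=0 tail=1 count=1
After op 2 (write(17)): arr=[14 17 _] head=0 tail=2 count=2
After op 3 (write(15)): arr=[14 17 15] head=0 tail=0 count=3
After op 4 (write(5)): arr=[5 17 15] head=1 tail=1 count=3
After op 5 (read()): arr=[5 17 15] head=2 tail=1 count=2
After op 6 (peek()): arr=[5 17 15] head=2 tail=1 count=2
After op 7 (write(1)): arr=[5 1 15] head=2 tail=2 count=3

Answer: 4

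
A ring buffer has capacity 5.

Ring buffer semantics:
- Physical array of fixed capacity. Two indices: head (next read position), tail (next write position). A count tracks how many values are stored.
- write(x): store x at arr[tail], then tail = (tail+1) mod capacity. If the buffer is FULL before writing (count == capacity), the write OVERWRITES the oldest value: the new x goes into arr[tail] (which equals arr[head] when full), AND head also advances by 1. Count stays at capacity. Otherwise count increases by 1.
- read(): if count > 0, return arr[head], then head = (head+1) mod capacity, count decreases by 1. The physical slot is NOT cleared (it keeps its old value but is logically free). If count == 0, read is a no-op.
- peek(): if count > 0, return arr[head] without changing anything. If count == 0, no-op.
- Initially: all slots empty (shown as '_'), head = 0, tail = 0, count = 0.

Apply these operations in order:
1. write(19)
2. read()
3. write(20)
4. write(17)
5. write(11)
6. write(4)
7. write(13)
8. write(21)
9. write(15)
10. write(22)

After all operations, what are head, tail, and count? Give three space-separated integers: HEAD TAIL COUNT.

Answer: 4 4 5

Derivation:
After op 1 (write(19)): arr=[19 _ _ _ _] head=0 tail=1 count=1
After op 2 (read()): arr=[19 _ _ _ _] head=1 tail=1 count=0
After op 3 (write(20)): arr=[19 20 _ _ _] head=1 tail=2 count=1
After op 4 (write(17)): arr=[19 20 17 _ _] head=1 tail=3 count=2
After op 5 (write(11)): arr=[19 20 17 11 _] head=1 tail=4 count=3
After op 6 (write(4)): arr=[19 20 17 11 4] head=1 tail=0 count=4
After op 7 (write(13)): arr=[13 20 17 11 4] head=1 tail=1 count=5
After op 8 (write(21)): arr=[13 21 17 11 4] head=2 tail=2 count=5
After op 9 (write(15)): arr=[13 21 15 11 4] head=3 tail=3 count=5
After op 10 (write(22)): arr=[13 21 15 22 4] head=4 tail=4 count=5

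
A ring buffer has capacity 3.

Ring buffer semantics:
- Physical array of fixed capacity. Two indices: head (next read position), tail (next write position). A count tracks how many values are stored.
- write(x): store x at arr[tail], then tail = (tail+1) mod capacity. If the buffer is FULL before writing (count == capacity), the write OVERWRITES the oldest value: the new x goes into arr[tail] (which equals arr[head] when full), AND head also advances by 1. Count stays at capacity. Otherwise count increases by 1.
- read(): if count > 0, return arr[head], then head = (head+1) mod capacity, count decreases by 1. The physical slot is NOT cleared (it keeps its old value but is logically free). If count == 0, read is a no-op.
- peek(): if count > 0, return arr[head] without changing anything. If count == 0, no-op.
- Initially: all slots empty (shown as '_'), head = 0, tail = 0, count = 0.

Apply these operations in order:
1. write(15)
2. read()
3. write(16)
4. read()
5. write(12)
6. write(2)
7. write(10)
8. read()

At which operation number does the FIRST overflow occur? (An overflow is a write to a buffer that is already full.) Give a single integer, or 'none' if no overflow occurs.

Answer: none

Derivation:
After op 1 (write(15)): arr=[15 _ _] head=0 tail=1 count=1
After op 2 (read()): arr=[15 _ _] head=1 tail=1 count=0
After op 3 (write(16)): arr=[15 16 _] head=1 tail=2 count=1
After op 4 (read()): arr=[15 16 _] head=2 tail=2 count=0
After op 5 (write(12)): arr=[15 16 12] head=2 tail=0 count=1
After op 6 (write(2)): arr=[2 16 12] head=2 tail=1 count=2
After op 7 (write(10)): arr=[2 10 12] head=2 tail=2 count=3
After op 8 (read()): arr=[2 10 12] head=0 tail=2 count=2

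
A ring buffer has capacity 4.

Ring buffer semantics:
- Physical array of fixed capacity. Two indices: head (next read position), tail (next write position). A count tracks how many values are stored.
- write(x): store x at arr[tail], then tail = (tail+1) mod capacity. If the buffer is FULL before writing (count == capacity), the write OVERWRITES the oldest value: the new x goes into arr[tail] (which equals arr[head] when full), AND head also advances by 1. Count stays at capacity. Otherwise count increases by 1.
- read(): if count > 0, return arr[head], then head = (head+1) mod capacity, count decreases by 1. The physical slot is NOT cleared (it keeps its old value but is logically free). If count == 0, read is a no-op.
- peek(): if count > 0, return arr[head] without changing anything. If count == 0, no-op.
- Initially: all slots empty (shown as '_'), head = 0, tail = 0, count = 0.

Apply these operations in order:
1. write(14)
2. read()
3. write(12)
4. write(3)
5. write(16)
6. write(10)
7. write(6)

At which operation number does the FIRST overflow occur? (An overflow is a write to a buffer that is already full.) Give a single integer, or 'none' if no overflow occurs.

After op 1 (write(14)): arr=[14 _ _ _] head=0 tail=1 count=1
After op 2 (read()): arr=[14 _ _ _] head=1 tail=1 count=0
After op 3 (write(12)): arr=[14 12 _ _] head=1 tail=2 count=1
After op 4 (write(3)): arr=[14 12 3 _] head=1 tail=3 count=2
After op 5 (write(16)): arr=[14 12 3 16] head=1 tail=0 count=3
After op 6 (write(10)): arr=[10 12 3 16] head=1 tail=1 count=4
After op 7 (write(6)): arr=[10 6 3 16] head=2 tail=2 count=4

Answer: 7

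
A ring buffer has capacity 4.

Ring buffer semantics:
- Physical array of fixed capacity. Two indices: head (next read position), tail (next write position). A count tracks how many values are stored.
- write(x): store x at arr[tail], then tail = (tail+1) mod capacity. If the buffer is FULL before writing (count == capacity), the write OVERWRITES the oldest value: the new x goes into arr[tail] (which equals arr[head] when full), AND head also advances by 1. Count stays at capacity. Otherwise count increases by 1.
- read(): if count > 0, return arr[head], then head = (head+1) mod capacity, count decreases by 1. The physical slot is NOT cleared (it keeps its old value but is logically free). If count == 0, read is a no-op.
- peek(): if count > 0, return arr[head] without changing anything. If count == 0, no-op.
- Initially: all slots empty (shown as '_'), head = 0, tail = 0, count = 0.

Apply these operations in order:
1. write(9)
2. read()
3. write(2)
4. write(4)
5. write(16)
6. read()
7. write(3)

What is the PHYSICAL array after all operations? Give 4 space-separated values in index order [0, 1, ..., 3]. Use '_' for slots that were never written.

After op 1 (write(9)): arr=[9 _ _ _] head=0 tail=1 count=1
After op 2 (read()): arr=[9 _ _ _] head=1 tail=1 count=0
After op 3 (write(2)): arr=[9 2 _ _] head=1 tail=2 count=1
After op 4 (write(4)): arr=[9 2 4 _] head=1 tail=3 count=2
After op 5 (write(16)): arr=[9 2 4 16] head=1 tail=0 count=3
After op 6 (read()): arr=[9 2 4 16] head=2 tail=0 count=2
After op 7 (write(3)): arr=[3 2 4 16] head=2 tail=1 count=3

Answer: 3 2 4 16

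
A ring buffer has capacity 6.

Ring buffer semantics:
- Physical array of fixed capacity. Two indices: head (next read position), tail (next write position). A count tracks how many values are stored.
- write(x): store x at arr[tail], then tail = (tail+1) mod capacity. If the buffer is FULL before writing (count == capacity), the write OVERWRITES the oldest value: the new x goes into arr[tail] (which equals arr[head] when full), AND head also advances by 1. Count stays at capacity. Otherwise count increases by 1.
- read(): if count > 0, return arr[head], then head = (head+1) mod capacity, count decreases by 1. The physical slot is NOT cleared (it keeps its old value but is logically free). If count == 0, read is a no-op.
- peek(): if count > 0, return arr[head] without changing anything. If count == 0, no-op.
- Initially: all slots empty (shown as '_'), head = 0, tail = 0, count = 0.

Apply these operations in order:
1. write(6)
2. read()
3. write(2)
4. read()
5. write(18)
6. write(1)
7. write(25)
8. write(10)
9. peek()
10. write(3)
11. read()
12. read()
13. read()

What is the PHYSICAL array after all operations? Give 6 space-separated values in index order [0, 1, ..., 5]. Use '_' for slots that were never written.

After op 1 (write(6)): arr=[6 _ _ _ _ _] head=0 tail=1 count=1
After op 2 (read()): arr=[6 _ _ _ _ _] head=1 tail=1 count=0
After op 3 (write(2)): arr=[6 2 _ _ _ _] head=1 tail=2 count=1
After op 4 (read()): arr=[6 2 _ _ _ _] head=2 tail=2 count=0
After op 5 (write(18)): arr=[6 2 18 _ _ _] head=2 tail=3 count=1
After op 6 (write(1)): arr=[6 2 18 1 _ _] head=2 tail=4 count=2
After op 7 (write(25)): arr=[6 2 18 1 25 _] head=2 tail=5 count=3
After op 8 (write(10)): arr=[6 2 18 1 25 10] head=2 tail=0 count=4
After op 9 (peek()): arr=[6 2 18 1 25 10] head=2 tail=0 count=4
After op 10 (write(3)): arr=[3 2 18 1 25 10] head=2 tail=1 count=5
After op 11 (read()): arr=[3 2 18 1 25 10] head=3 tail=1 count=4
After op 12 (read()): arr=[3 2 18 1 25 10] head=4 tail=1 count=3
After op 13 (read()): arr=[3 2 18 1 25 10] head=5 tail=1 count=2

Answer: 3 2 18 1 25 10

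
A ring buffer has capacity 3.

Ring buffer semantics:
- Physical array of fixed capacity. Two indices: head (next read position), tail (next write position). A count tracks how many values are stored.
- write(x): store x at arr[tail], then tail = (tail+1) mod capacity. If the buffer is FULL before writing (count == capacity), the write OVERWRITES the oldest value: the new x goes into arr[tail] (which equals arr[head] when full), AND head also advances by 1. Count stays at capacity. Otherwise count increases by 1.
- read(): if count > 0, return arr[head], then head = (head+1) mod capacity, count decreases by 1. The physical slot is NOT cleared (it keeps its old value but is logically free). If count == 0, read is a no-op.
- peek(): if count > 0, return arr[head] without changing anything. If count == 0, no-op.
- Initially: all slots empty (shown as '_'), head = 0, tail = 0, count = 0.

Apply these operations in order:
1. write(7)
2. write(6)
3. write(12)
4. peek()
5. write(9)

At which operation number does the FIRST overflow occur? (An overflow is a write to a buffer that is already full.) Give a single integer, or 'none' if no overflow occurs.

After op 1 (write(7)): arr=[7 _ _] head=0 tail=1 count=1
After op 2 (write(6)): arr=[7 6 _] head=0 tail=2 count=2
After op 3 (write(12)): arr=[7 6 12] head=0 tail=0 count=3
After op 4 (peek()): arr=[7 6 12] head=0 tail=0 count=3
After op 5 (write(9)): arr=[9 6 12] head=1 tail=1 count=3

Answer: 5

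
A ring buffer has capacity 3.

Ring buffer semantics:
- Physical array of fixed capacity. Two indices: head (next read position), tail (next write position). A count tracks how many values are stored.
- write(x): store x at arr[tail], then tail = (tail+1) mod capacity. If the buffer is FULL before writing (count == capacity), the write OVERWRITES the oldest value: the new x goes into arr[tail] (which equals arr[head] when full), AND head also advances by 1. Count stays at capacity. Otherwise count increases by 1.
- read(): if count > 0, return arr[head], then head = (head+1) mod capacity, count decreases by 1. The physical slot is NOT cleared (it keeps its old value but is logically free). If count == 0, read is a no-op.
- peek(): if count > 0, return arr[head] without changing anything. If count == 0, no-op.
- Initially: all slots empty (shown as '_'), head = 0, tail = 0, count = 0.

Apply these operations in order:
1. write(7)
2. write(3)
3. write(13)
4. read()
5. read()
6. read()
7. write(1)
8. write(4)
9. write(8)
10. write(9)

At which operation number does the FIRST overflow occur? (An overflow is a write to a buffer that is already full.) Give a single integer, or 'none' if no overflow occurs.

After op 1 (write(7)): arr=[7 _ _] head=0 tail=1 count=1
After op 2 (write(3)): arr=[7 3 _] head=0 tail=2 count=2
After op 3 (write(13)): arr=[7 3 13] head=0 tail=0 count=3
After op 4 (read()): arr=[7 3 13] head=1 tail=0 count=2
After op 5 (read()): arr=[7 3 13] head=2 tail=0 count=1
After op 6 (read()): arr=[7 3 13] head=0 tail=0 count=0
After op 7 (write(1)): arr=[1 3 13] head=0 tail=1 count=1
After op 8 (write(4)): arr=[1 4 13] head=0 tail=2 count=2
After op 9 (write(8)): arr=[1 4 8] head=0 tail=0 count=3
After op 10 (write(9)): arr=[9 4 8] head=1 tail=1 count=3

Answer: 10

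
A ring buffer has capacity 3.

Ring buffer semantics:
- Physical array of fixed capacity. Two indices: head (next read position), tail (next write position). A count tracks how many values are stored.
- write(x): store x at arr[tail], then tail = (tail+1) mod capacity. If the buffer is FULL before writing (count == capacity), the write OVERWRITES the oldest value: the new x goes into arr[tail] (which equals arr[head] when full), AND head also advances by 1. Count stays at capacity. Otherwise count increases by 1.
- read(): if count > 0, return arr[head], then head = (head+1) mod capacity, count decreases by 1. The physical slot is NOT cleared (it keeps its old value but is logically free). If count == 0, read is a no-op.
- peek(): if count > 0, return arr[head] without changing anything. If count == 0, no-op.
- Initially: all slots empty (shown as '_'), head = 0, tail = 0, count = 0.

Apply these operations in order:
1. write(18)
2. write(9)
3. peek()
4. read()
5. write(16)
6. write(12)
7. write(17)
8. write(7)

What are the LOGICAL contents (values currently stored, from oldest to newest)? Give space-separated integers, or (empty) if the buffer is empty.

Answer: 12 17 7

Derivation:
After op 1 (write(18)): arr=[18 _ _] head=0 tail=1 count=1
After op 2 (write(9)): arr=[18 9 _] head=0 tail=2 count=2
After op 3 (peek()): arr=[18 9 _] head=0 tail=2 count=2
After op 4 (read()): arr=[18 9 _] head=1 tail=2 count=1
After op 5 (write(16)): arr=[18 9 16] head=1 tail=0 count=2
After op 6 (write(12)): arr=[12 9 16] head=1 tail=1 count=3
After op 7 (write(17)): arr=[12 17 16] head=2 tail=2 count=3
After op 8 (write(7)): arr=[12 17 7] head=0 tail=0 count=3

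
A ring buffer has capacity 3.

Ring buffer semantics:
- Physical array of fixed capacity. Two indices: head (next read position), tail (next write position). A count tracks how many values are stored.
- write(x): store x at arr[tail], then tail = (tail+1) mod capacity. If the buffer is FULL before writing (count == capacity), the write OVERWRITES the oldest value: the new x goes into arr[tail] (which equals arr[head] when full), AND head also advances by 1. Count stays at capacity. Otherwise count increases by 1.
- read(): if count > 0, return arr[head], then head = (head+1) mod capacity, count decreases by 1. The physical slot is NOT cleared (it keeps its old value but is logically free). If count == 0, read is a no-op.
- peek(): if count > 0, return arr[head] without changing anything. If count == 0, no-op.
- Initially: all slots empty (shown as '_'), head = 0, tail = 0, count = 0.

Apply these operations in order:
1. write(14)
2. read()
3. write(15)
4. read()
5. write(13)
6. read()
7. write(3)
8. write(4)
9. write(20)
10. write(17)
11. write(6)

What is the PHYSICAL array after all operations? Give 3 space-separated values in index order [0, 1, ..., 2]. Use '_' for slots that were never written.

After op 1 (write(14)): arr=[14 _ _] head=0 tail=1 count=1
After op 2 (read()): arr=[14 _ _] head=1 tail=1 count=0
After op 3 (write(15)): arr=[14 15 _] head=1 tail=2 count=1
After op 4 (read()): arr=[14 15 _] head=2 tail=2 count=0
After op 5 (write(13)): arr=[14 15 13] head=2 tail=0 count=1
After op 6 (read()): arr=[14 15 13] head=0 tail=0 count=0
After op 7 (write(3)): arr=[3 15 13] head=0 tail=1 count=1
After op 8 (write(4)): arr=[3 4 13] head=0 tail=2 count=2
After op 9 (write(20)): arr=[3 4 20] head=0 tail=0 count=3
After op 10 (write(17)): arr=[17 4 20] head=1 tail=1 count=3
After op 11 (write(6)): arr=[17 6 20] head=2 tail=2 count=3

Answer: 17 6 20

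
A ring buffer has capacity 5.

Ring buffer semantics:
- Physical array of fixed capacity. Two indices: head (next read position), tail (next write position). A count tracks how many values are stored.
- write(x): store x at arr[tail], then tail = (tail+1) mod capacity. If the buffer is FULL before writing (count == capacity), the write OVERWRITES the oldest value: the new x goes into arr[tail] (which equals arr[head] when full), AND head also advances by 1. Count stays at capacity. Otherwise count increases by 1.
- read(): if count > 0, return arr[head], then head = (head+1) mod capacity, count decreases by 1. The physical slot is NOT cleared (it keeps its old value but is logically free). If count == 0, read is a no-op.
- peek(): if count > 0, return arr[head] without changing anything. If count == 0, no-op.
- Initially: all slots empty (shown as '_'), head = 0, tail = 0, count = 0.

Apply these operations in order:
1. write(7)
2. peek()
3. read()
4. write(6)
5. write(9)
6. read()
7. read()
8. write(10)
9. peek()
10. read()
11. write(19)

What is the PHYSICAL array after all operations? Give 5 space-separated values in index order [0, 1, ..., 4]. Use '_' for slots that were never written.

After op 1 (write(7)): arr=[7 _ _ _ _] head=0 tail=1 count=1
After op 2 (peek()): arr=[7 _ _ _ _] head=0 tail=1 count=1
After op 3 (read()): arr=[7 _ _ _ _] head=1 tail=1 count=0
After op 4 (write(6)): arr=[7 6 _ _ _] head=1 tail=2 count=1
After op 5 (write(9)): arr=[7 6 9 _ _] head=1 tail=3 count=2
After op 6 (read()): arr=[7 6 9 _ _] head=2 tail=3 count=1
After op 7 (read()): arr=[7 6 9 _ _] head=3 tail=3 count=0
After op 8 (write(10)): arr=[7 6 9 10 _] head=3 tail=4 count=1
After op 9 (peek()): arr=[7 6 9 10 _] head=3 tail=4 count=1
After op 10 (read()): arr=[7 6 9 10 _] head=4 tail=4 count=0
After op 11 (write(19)): arr=[7 6 9 10 19] head=4 tail=0 count=1

Answer: 7 6 9 10 19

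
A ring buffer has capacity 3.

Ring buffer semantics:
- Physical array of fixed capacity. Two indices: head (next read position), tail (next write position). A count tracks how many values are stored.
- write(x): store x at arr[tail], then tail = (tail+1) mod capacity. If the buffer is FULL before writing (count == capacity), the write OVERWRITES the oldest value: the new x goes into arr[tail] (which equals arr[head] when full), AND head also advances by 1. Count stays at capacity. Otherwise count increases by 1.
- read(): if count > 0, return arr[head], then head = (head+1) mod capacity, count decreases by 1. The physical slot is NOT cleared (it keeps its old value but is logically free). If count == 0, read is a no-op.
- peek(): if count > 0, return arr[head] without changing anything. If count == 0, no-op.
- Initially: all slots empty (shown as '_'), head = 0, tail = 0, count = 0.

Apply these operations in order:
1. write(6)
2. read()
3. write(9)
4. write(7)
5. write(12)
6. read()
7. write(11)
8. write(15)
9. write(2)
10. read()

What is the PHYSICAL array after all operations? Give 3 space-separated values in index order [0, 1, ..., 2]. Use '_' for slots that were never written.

Answer: 2 11 15

Derivation:
After op 1 (write(6)): arr=[6 _ _] head=0 tail=1 count=1
After op 2 (read()): arr=[6 _ _] head=1 tail=1 count=0
After op 3 (write(9)): arr=[6 9 _] head=1 tail=2 count=1
After op 4 (write(7)): arr=[6 9 7] head=1 tail=0 count=2
After op 5 (write(12)): arr=[12 9 7] head=1 tail=1 count=3
After op 6 (read()): arr=[12 9 7] head=2 tail=1 count=2
After op 7 (write(11)): arr=[12 11 7] head=2 tail=2 count=3
After op 8 (write(15)): arr=[12 11 15] head=0 tail=0 count=3
After op 9 (write(2)): arr=[2 11 15] head=1 tail=1 count=3
After op 10 (read()): arr=[2 11 15] head=2 tail=1 count=2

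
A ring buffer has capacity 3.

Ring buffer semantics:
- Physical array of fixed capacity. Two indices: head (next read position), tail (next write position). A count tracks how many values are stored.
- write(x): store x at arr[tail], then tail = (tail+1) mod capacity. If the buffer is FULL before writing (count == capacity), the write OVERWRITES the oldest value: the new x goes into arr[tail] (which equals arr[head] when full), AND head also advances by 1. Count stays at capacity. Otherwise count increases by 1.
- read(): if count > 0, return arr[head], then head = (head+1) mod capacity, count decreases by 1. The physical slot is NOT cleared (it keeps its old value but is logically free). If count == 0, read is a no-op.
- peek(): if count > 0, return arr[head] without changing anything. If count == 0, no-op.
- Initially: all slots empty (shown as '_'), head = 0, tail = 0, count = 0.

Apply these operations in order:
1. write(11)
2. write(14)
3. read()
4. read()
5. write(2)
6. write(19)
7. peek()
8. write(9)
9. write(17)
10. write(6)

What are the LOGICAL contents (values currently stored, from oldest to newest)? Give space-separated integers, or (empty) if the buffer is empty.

After op 1 (write(11)): arr=[11 _ _] head=0 tail=1 count=1
After op 2 (write(14)): arr=[11 14 _] head=0 tail=2 count=2
After op 3 (read()): arr=[11 14 _] head=1 tail=2 count=1
After op 4 (read()): arr=[11 14 _] head=2 tail=2 count=0
After op 5 (write(2)): arr=[11 14 2] head=2 tail=0 count=1
After op 6 (write(19)): arr=[19 14 2] head=2 tail=1 count=2
After op 7 (peek()): arr=[19 14 2] head=2 tail=1 count=2
After op 8 (write(9)): arr=[19 9 2] head=2 tail=2 count=3
After op 9 (write(17)): arr=[19 9 17] head=0 tail=0 count=3
After op 10 (write(6)): arr=[6 9 17] head=1 tail=1 count=3

Answer: 9 17 6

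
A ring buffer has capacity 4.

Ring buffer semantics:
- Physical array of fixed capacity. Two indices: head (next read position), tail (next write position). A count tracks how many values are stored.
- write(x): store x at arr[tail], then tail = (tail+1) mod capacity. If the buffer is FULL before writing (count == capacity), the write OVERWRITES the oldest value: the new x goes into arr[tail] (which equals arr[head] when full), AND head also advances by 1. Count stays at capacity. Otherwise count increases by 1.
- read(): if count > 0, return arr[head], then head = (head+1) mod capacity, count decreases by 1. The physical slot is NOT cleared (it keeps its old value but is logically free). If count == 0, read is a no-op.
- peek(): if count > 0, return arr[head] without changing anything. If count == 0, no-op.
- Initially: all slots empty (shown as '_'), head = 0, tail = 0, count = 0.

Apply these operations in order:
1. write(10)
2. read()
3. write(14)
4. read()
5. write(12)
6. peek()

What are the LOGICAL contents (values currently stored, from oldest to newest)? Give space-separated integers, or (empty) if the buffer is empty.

After op 1 (write(10)): arr=[10 _ _ _] head=0 tail=1 count=1
After op 2 (read()): arr=[10 _ _ _] head=1 tail=1 count=0
After op 3 (write(14)): arr=[10 14 _ _] head=1 tail=2 count=1
After op 4 (read()): arr=[10 14 _ _] head=2 tail=2 count=0
After op 5 (write(12)): arr=[10 14 12 _] head=2 tail=3 count=1
After op 6 (peek()): arr=[10 14 12 _] head=2 tail=3 count=1

Answer: 12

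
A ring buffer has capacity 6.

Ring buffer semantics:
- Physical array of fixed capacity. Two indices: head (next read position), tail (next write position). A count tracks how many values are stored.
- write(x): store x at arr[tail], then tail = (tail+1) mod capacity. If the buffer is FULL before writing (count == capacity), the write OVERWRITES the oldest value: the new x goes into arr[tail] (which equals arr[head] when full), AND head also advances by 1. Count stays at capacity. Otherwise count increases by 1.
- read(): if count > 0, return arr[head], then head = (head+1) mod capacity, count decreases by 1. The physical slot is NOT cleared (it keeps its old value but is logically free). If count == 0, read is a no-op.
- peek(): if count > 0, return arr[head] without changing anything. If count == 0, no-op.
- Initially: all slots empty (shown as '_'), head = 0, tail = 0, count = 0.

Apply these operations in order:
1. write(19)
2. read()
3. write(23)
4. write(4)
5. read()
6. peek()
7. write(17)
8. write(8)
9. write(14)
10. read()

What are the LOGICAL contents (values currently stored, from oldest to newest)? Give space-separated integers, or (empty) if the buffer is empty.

After op 1 (write(19)): arr=[19 _ _ _ _ _] head=0 tail=1 count=1
After op 2 (read()): arr=[19 _ _ _ _ _] head=1 tail=1 count=0
After op 3 (write(23)): arr=[19 23 _ _ _ _] head=1 tail=2 count=1
After op 4 (write(4)): arr=[19 23 4 _ _ _] head=1 tail=3 count=2
After op 5 (read()): arr=[19 23 4 _ _ _] head=2 tail=3 count=1
After op 6 (peek()): arr=[19 23 4 _ _ _] head=2 tail=3 count=1
After op 7 (write(17)): arr=[19 23 4 17 _ _] head=2 tail=4 count=2
After op 8 (write(8)): arr=[19 23 4 17 8 _] head=2 tail=5 count=3
After op 9 (write(14)): arr=[19 23 4 17 8 14] head=2 tail=0 count=4
After op 10 (read()): arr=[19 23 4 17 8 14] head=3 tail=0 count=3

Answer: 17 8 14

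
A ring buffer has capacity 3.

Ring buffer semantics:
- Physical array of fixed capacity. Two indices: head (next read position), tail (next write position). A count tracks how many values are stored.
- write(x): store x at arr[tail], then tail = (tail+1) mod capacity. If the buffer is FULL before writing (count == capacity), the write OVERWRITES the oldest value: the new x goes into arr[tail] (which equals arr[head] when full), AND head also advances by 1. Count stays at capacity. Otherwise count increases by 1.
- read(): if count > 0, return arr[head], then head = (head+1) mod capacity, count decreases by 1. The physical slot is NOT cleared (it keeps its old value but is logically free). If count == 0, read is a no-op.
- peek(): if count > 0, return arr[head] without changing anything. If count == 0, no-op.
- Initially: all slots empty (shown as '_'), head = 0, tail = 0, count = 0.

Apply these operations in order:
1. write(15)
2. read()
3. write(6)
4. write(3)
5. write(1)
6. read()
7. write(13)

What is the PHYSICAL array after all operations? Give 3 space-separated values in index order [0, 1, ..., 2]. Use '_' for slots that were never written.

After op 1 (write(15)): arr=[15 _ _] head=0 tail=1 count=1
After op 2 (read()): arr=[15 _ _] head=1 tail=1 count=0
After op 3 (write(6)): arr=[15 6 _] head=1 tail=2 count=1
After op 4 (write(3)): arr=[15 6 3] head=1 tail=0 count=2
After op 5 (write(1)): arr=[1 6 3] head=1 tail=1 count=3
After op 6 (read()): arr=[1 6 3] head=2 tail=1 count=2
After op 7 (write(13)): arr=[1 13 3] head=2 tail=2 count=3

Answer: 1 13 3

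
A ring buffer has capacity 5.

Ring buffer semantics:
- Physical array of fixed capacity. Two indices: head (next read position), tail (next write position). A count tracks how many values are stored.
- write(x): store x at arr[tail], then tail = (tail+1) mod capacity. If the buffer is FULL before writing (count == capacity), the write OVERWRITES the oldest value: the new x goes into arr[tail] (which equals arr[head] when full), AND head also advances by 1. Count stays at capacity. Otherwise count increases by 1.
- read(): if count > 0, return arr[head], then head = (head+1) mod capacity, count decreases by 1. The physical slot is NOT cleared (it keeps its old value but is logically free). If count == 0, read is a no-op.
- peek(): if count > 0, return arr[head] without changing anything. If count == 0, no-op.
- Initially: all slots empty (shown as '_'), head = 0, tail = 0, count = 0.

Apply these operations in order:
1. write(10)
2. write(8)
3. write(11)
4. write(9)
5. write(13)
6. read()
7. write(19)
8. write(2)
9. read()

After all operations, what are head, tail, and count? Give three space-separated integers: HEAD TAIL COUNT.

After op 1 (write(10)): arr=[10 _ _ _ _] head=0 tail=1 count=1
After op 2 (write(8)): arr=[10 8 _ _ _] head=0 tail=2 count=2
After op 3 (write(11)): arr=[10 8 11 _ _] head=0 tail=3 count=3
After op 4 (write(9)): arr=[10 8 11 9 _] head=0 tail=4 count=4
After op 5 (write(13)): arr=[10 8 11 9 13] head=0 tail=0 count=5
After op 6 (read()): arr=[10 8 11 9 13] head=1 tail=0 count=4
After op 7 (write(19)): arr=[19 8 11 9 13] head=1 tail=1 count=5
After op 8 (write(2)): arr=[19 2 11 9 13] head=2 tail=2 count=5
After op 9 (read()): arr=[19 2 11 9 13] head=3 tail=2 count=4

Answer: 3 2 4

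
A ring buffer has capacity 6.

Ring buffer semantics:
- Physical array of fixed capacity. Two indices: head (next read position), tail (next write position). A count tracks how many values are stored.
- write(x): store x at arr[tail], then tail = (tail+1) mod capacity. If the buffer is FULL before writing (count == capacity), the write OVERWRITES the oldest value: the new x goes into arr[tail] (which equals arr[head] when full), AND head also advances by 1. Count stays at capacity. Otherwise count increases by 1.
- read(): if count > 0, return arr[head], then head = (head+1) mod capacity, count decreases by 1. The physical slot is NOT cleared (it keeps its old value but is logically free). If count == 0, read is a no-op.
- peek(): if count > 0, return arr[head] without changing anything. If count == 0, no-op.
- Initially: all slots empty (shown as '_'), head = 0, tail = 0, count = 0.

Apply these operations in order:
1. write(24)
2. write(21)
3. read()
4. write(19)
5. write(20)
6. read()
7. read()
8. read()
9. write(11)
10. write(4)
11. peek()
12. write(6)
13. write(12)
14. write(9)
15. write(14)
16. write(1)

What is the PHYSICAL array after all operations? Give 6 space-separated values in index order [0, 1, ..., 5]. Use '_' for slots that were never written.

Answer: 6 12 9 14 1 4

Derivation:
After op 1 (write(24)): arr=[24 _ _ _ _ _] head=0 tail=1 count=1
After op 2 (write(21)): arr=[24 21 _ _ _ _] head=0 tail=2 count=2
After op 3 (read()): arr=[24 21 _ _ _ _] head=1 tail=2 count=1
After op 4 (write(19)): arr=[24 21 19 _ _ _] head=1 tail=3 count=2
After op 5 (write(20)): arr=[24 21 19 20 _ _] head=1 tail=4 count=3
After op 6 (read()): arr=[24 21 19 20 _ _] head=2 tail=4 count=2
After op 7 (read()): arr=[24 21 19 20 _ _] head=3 tail=4 count=1
After op 8 (read()): arr=[24 21 19 20 _ _] head=4 tail=4 count=0
After op 9 (write(11)): arr=[24 21 19 20 11 _] head=4 tail=5 count=1
After op 10 (write(4)): arr=[24 21 19 20 11 4] head=4 tail=0 count=2
After op 11 (peek()): arr=[24 21 19 20 11 4] head=4 tail=0 count=2
After op 12 (write(6)): arr=[6 21 19 20 11 4] head=4 tail=1 count=3
After op 13 (write(12)): arr=[6 12 19 20 11 4] head=4 tail=2 count=4
After op 14 (write(9)): arr=[6 12 9 20 11 4] head=4 tail=3 count=5
After op 15 (write(14)): arr=[6 12 9 14 11 4] head=4 tail=4 count=6
After op 16 (write(1)): arr=[6 12 9 14 1 4] head=5 tail=5 count=6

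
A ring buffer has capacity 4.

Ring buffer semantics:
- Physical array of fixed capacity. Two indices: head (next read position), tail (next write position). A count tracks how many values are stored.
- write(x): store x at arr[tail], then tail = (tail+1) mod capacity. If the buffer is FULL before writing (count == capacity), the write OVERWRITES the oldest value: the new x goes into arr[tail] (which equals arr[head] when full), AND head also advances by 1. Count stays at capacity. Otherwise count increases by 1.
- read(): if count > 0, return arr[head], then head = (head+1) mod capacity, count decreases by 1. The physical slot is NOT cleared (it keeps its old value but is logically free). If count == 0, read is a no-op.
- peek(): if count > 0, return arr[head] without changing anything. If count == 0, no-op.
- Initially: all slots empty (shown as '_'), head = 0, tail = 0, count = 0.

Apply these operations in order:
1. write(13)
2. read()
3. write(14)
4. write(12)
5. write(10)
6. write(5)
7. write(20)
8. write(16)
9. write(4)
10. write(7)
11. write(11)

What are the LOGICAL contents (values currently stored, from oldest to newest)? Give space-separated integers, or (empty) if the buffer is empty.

After op 1 (write(13)): arr=[13 _ _ _] head=0 tail=1 count=1
After op 2 (read()): arr=[13 _ _ _] head=1 tail=1 count=0
After op 3 (write(14)): arr=[13 14 _ _] head=1 tail=2 count=1
After op 4 (write(12)): arr=[13 14 12 _] head=1 tail=3 count=2
After op 5 (write(10)): arr=[13 14 12 10] head=1 tail=0 count=3
After op 6 (write(5)): arr=[5 14 12 10] head=1 tail=1 count=4
After op 7 (write(20)): arr=[5 20 12 10] head=2 tail=2 count=4
After op 8 (write(16)): arr=[5 20 16 10] head=3 tail=3 count=4
After op 9 (write(4)): arr=[5 20 16 4] head=0 tail=0 count=4
After op 10 (write(7)): arr=[7 20 16 4] head=1 tail=1 count=4
After op 11 (write(11)): arr=[7 11 16 4] head=2 tail=2 count=4

Answer: 16 4 7 11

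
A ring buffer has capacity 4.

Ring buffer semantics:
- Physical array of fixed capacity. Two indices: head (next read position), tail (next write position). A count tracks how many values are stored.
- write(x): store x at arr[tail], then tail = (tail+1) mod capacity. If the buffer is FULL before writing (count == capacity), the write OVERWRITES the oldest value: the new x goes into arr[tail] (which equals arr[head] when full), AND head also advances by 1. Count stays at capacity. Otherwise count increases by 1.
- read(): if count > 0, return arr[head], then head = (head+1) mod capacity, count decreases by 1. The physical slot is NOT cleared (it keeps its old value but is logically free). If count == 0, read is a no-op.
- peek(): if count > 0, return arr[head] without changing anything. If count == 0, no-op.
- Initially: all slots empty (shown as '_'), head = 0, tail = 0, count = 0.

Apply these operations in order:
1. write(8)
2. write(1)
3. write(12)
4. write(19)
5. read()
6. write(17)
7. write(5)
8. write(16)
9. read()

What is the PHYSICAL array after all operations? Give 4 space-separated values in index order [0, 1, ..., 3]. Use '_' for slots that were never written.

After op 1 (write(8)): arr=[8 _ _ _] head=0 tail=1 count=1
After op 2 (write(1)): arr=[8 1 _ _] head=0 tail=2 count=2
After op 3 (write(12)): arr=[8 1 12 _] head=0 tail=3 count=3
After op 4 (write(19)): arr=[8 1 12 19] head=0 tail=0 count=4
After op 5 (read()): arr=[8 1 12 19] head=1 tail=0 count=3
After op 6 (write(17)): arr=[17 1 12 19] head=1 tail=1 count=4
After op 7 (write(5)): arr=[17 5 12 19] head=2 tail=2 count=4
After op 8 (write(16)): arr=[17 5 16 19] head=3 tail=3 count=4
After op 9 (read()): arr=[17 5 16 19] head=0 tail=3 count=3

Answer: 17 5 16 19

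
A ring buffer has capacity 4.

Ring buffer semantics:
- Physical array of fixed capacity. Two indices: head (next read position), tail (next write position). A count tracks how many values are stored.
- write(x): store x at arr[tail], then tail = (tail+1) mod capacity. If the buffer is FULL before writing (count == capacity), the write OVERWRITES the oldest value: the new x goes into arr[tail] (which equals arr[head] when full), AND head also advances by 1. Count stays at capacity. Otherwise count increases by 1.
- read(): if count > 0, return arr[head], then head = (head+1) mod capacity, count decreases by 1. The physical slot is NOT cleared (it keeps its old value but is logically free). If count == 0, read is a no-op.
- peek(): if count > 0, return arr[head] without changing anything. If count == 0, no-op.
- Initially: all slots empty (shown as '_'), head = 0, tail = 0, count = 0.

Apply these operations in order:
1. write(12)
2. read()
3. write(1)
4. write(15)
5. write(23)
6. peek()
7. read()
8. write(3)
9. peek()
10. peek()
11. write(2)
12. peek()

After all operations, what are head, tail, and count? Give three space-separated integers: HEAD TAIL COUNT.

Answer: 2 2 4

Derivation:
After op 1 (write(12)): arr=[12 _ _ _] head=0 tail=1 count=1
After op 2 (read()): arr=[12 _ _ _] head=1 tail=1 count=0
After op 3 (write(1)): arr=[12 1 _ _] head=1 tail=2 count=1
After op 4 (write(15)): arr=[12 1 15 _] head=1 tail=3 count=2
After op 5 (write(23)): arr=[12 1 15 23] head=1 tail=0 count=3
After op 6 (peek()): arr=[12 1 15 23] head=1 tail=0 count=3
After op 7 (read()): arr=[12 1 15 23] head=2 tail=0 count=2
After op 8 (write(3)): arr=[3 1 15 23] head=2 tail=1 count=3
After op 9 (peek()): arr=[3 1 15 23] head=2 tail=1 count=3
After op 10 (peek()): arr=[3 1 15 23] head=2 tail=1 count=3
After op 11 (write(2)): arr=[3 2 15 23] head=2 tail=2 count=4
After op 12 (peek()): arr=[3 2 15 23] head=2 tail=2 count=4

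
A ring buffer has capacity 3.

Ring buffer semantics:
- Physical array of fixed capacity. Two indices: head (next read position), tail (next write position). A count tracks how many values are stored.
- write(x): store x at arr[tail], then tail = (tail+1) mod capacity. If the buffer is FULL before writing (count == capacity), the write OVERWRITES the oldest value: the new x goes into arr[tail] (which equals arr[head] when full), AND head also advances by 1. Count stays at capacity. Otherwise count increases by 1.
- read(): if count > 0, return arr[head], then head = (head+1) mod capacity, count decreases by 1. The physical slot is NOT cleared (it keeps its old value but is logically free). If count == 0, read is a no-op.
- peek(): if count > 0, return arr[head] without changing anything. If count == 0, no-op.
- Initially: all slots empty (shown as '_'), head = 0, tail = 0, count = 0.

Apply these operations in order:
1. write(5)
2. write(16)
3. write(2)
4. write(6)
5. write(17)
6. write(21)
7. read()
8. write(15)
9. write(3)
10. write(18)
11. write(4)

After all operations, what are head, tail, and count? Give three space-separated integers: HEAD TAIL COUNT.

After op 1 (write(5)): arr=[5 _ _] head=0 tail=1 count=1
After op 2 (write(16)): arr=[5 16 _] head=0 tail=2 count=2
After op 3 (write(2)): arr=[5 16 2] head=0 tail=0 count=3
After op 4 (write(6)): arr=[6 16 2] head=1 tail=1 count=3
After op 5 (write(17)): arr=[6 17 2] head=2 tail=2 count=3
After op 6 (write(21)): arr=[6 17 21] head=0 tail=0 count=3
After op 7 (read()): arr=[6 17 21] head=1 tail=0 count=2
After op 8 (write(15)): arr=[15 17 21] head=1 tail=1 count=3
After op 9 (write(3)): arr=[15 3 21] head=2 tail=2 count=3
After op 10 (write(18)): arr=[15 3 18] head=0 tail=0 count=3
After op 11 (write(4)): arr=[4 3 18] head=1 tail=1 count=3

Answer: 1 1 3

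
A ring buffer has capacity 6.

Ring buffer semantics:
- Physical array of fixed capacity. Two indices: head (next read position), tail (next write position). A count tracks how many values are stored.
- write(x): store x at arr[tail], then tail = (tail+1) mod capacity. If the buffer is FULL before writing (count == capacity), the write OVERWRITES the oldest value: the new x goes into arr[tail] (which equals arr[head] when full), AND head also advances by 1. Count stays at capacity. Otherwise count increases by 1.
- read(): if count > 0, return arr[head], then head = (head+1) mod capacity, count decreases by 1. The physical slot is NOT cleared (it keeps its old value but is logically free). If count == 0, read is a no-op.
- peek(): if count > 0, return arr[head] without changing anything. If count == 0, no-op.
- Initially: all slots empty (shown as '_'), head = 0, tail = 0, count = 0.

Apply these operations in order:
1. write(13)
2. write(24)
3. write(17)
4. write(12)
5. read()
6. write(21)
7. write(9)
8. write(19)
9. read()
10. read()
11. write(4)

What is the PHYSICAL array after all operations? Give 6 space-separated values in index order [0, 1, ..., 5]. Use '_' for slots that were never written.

Answer: 19 4 17 12 21 9

Derivation:
After op 1 (write(13)): arr=[13 _ _ _ _ _] head=0 tail=1 count=1
After op 2 (write(24)): arr=[13 24 _ _ _ _] head=0 tail=2 count=2
After op 3 (write(17)): arr=[13 24 17 _ _ _] head=0 tail=3 count=3
After op 4 (write(12)): arr=[13 24 17 12 _ _] head=0 tail=4 count=4
After op 5 (read()): arr=[13 24 17 12 _ _] head=1 tail=4 count=3
After op 6 (write(21)): arr=[13 24 17 12 21 _] head=1 tail=5 count=4
After op 7 (write(9)): arr=[13 24 17 12 21 9] head=1 tail=0 count=5
After op 8 (write(19)): arr=[19 24 17 12 21 9] head=1 tail=1 count=6
After op 9 (read()): arr=[19 24 17 12 21 9] head=2 tail=1 count=5
After op 10 (read()): arr=[19 24 17 12 21 9] head=3 tail=1 count=4
After op 11 (write(4)): arr=[19 4 17 12 21 9] head=3 tail=2 count=5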